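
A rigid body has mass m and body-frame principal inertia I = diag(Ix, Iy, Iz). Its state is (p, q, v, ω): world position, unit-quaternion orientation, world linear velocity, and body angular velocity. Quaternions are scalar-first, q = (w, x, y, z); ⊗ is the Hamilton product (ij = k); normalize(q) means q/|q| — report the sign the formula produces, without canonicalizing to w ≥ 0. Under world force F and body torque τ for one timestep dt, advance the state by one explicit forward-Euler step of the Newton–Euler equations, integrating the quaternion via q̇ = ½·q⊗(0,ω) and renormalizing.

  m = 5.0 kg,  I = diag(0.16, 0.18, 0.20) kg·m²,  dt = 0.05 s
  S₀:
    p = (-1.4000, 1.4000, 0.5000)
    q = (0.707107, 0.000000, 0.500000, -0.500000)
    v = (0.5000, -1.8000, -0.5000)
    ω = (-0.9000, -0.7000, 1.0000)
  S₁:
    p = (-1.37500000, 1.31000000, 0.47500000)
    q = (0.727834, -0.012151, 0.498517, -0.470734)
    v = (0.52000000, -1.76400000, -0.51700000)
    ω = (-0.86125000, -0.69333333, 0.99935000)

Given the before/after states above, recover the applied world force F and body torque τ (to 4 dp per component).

ω₁ − ω₀ = (0.03875000, 0.00666667, -0.00065000)
I·α + gyro = (0.1100, 0.0600, 0.0100)
Δv = v₁−v₀ = (0.02000000, 0.03600000, -0.01700000)
m·(v₁−v₀)/dt = (2.0000, 3.6000, -1.7000)

F = (2.0000, 3.6000, -1.7000)
τ = (0.1100, 0.0600, 0.0100)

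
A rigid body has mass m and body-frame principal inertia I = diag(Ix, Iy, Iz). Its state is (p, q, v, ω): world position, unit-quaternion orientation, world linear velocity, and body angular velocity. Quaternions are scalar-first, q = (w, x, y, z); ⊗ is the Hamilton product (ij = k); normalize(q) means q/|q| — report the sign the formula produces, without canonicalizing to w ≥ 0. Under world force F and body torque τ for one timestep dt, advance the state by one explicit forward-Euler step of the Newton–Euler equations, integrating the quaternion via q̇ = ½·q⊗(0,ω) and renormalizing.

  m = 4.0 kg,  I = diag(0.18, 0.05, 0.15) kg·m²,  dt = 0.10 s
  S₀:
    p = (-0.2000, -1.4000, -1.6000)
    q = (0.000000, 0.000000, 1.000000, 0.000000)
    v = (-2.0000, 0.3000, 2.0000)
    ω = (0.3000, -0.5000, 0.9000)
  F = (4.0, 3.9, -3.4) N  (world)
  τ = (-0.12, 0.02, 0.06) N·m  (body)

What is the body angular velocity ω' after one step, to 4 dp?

ω' = (0.2583, -0.4762, 0.9270)

α = I⁻¹(τ − ω×Iω) = (-0.4167, 0.2380, 0.2700)
ω + α·dt = (0.2583, -0.4762, 0.9270)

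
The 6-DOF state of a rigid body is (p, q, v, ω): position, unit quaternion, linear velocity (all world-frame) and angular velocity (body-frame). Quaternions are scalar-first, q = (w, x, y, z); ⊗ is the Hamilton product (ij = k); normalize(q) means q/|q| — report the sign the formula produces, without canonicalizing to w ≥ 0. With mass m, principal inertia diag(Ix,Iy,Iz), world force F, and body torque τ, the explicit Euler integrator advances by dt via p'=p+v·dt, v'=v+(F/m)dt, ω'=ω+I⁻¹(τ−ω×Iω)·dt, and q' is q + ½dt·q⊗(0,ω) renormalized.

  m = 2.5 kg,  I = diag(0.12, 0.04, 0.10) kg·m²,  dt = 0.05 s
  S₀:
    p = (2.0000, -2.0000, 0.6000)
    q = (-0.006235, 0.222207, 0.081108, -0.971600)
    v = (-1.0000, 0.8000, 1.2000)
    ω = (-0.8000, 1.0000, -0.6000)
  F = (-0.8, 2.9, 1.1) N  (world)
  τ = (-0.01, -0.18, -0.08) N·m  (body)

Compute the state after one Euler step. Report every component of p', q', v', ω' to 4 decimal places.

p' = p + v·dt = (1.9500, -1.9600, 0.6600)
v' = v + a·dt = (-1.0160, 0.8580, 1.2220)
gyro term ω×Iω = (-0.0360, 0.0096, 0.0640)
α = I⁻¹(τ − ω×Iω) = (0.2167, -4.7400, -1.4400)
new body rate ω' = (-0.7892, 0.7630, -0.6720)
Hamilton product q⊗(0,ω) = (-0.4863024, 0.9279232, 0.9043692, 0.2908344)
q + ½dt·q⊗(0,ω), renormalized = (-0.0184, 0.2453, 0.1037, -0.9637)

p' = (1.9500, -1.9600, 0.6600)
q' = (-0.0184, 0.2453, 0.1037, -0.9637)
v' = (-1.0160, 0.8580, 1.2220)
ω' = (-0.7892, 0.7630, -0.6720)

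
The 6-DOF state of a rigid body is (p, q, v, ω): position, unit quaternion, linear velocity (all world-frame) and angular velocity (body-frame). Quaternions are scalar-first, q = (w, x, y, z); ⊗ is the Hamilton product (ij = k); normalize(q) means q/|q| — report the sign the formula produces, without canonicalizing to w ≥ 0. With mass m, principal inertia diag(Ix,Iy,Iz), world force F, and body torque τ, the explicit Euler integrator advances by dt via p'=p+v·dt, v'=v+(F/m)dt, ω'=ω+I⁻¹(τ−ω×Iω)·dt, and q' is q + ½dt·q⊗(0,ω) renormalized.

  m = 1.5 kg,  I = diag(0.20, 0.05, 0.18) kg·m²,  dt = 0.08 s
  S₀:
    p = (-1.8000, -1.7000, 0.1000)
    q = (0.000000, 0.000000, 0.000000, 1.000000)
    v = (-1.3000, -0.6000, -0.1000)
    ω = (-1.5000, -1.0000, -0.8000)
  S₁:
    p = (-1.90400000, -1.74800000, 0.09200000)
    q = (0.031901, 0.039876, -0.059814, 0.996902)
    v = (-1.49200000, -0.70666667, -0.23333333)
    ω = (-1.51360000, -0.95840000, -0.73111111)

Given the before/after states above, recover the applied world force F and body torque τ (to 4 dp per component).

F = (-3.6000, -2.0000, -2.5000)
τ = (0.0700, 0.0500, -0.0700)

Δω = ω₁−ω₀ = (-0.01360000, 0.04160000, 0.06888889)
precession coupling = (0.1040, 0.0240, -0.2250)
I·α + gyro = (0.0700, 0.0500, -0.0700)
Δv = v₁−v₀ = (-0.19200000, -0.10666667, -0.13333333)
m·(v₁−v₀)/dt = (-3.6000, -2.0000, -2.5000)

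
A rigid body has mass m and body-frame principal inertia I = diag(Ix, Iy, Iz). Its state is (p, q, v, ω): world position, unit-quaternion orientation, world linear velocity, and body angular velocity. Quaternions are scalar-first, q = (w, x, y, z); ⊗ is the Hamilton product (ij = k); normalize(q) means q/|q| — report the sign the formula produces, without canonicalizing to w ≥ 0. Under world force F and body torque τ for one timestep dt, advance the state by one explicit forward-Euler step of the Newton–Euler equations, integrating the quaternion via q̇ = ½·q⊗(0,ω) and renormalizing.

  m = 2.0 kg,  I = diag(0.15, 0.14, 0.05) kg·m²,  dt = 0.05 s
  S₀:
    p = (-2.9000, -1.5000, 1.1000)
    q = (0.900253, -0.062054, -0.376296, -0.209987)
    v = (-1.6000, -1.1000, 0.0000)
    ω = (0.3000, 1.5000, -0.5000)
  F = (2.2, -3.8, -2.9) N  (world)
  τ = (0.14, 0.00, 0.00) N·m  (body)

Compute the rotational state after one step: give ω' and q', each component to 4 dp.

(τ − ω×Iω)/I = (0.4833, 0.1071, 0.0900)
new body rate ω' = (0.3242, 1.5054, -0.4955)
q⊗(0,ω) = (0.4780667, 0.7732044, 1.2563564, -0.4303187)
updated quaternion q' = (0.9115, -0.0427, -0.3446, -0.2206)

ω' = (0.3242, 1.5054, -0.4955)
q' = (0.9115, -0.0427, -0.3446, -0.2206)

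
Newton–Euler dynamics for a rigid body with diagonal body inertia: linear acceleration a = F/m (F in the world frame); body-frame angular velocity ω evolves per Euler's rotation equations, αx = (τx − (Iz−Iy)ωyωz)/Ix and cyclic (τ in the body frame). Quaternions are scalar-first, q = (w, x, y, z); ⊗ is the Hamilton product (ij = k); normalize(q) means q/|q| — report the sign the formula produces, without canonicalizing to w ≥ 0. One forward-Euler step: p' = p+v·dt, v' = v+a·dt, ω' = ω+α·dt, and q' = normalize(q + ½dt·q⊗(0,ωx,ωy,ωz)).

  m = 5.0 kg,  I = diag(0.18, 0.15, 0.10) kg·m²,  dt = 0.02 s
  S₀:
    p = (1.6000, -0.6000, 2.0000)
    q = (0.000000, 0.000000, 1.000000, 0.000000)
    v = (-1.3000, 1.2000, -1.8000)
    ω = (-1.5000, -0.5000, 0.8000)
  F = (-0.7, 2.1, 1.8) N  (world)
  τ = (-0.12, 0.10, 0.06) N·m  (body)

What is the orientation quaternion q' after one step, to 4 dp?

Hamilton product q⊗(0,ω) = (0.5000000, 0.8000000, 0.0000000, 1.5000000)
updated quaternion q' = (0.0050, 0.0080, 0.9998, 0.0150)

q' = (0.0050, 0.0080, 0.9998, 0.0150)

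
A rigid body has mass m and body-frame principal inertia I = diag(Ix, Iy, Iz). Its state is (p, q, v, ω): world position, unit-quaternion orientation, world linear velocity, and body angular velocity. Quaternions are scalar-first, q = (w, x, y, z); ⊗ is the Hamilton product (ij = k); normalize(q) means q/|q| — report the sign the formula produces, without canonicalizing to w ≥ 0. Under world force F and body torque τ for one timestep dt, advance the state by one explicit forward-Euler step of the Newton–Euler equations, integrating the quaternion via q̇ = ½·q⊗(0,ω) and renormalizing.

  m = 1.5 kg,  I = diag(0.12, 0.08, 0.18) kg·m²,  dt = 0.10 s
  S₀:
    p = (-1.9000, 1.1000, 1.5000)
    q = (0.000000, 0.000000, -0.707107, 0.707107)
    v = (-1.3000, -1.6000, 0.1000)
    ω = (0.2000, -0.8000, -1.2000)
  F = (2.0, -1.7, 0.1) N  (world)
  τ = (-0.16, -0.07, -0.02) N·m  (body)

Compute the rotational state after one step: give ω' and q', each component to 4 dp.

gyro term ω×Iω = (0.0960, 0.0144, 0.0064)
α = I⁻¹(τ − ω×Iω) = (-2.1333, -1.0550, -0.1467)
ω + α·dt = (-0.0133, -0.9055, -1.2147)
2q̇ = q⊗(0,ω) = (0.2828428, 1.4142140, 0.1414214, 0.1414214)
updated quaternion q' = (0.0141, 0.0705, -0.6982, 0.7123)

ω' = (-0.0133, -0.9055, -1.2147)
q' = (0.0141, 0.0705, -0.6982, 0.7123)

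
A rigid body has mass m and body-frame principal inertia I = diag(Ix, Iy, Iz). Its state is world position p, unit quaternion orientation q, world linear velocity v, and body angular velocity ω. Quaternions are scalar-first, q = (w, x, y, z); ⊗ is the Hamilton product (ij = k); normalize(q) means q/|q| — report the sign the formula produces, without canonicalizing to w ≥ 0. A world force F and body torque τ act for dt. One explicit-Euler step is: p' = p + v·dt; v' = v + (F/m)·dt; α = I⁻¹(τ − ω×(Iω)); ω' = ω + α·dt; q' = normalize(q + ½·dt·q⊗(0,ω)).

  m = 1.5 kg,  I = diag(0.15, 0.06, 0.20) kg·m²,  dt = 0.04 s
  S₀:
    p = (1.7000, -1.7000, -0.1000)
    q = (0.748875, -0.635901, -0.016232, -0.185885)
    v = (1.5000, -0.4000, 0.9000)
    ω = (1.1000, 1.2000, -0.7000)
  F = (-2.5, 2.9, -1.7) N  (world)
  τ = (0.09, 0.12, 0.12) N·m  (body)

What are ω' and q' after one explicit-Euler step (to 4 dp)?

ω' = (1.1554, 1.2543, -0.6522)
q' = (0.7602, -0.6144, -0.0112, -0.2111)

α = I⁻¹(τ − ω×Iω) = (1.3840, 1.3583, 1.1940)
ω' = ω + α·dt = (1.1554, 1.2543, -0.6522)
Hamilton product q⊗(0,ω) = (0.5888500, 1.0581869, 0.2490458, -1.2694385)
q + ½dt·q⊗(0,ω), renormalized = (0.7602, -0.6144, -0.0112, -0.2111)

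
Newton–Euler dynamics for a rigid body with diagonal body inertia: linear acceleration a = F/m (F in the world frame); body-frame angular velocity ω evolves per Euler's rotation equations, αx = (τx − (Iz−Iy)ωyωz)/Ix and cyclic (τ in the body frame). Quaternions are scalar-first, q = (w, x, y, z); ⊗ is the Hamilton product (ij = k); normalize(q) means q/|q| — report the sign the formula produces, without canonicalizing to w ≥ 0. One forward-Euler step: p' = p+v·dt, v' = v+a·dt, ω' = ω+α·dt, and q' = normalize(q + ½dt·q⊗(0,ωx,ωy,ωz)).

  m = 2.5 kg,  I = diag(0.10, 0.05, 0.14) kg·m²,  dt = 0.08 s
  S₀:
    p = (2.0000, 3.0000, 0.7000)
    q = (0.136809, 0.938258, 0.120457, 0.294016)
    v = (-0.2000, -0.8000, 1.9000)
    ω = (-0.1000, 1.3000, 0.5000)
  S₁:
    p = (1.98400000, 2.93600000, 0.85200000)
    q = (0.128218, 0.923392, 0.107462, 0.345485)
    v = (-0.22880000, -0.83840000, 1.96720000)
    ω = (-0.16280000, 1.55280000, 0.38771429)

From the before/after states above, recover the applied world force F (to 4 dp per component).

velocity change Δv = (-0.02880000, -0.03840000, 0.06720000)
m·(v₁−v₀)/dt = (-0.9000, -1.2000, 2.1000)

F = (-0.9000, -1.2000, 2.1000)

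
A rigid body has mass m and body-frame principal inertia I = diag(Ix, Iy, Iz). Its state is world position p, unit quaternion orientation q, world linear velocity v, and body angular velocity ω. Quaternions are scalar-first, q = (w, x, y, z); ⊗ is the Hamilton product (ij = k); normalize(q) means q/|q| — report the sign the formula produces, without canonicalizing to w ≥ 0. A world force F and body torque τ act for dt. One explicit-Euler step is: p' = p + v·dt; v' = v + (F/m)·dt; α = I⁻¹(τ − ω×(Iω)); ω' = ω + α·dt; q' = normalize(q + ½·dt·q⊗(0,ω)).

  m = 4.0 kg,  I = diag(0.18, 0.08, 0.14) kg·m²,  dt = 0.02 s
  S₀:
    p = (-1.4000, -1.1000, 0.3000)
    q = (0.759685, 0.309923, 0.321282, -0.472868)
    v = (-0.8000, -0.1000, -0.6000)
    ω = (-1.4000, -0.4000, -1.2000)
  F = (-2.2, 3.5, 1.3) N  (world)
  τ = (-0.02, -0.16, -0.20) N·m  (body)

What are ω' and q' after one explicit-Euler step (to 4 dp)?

precession coupling ω×(Iω) = (0.0288, 0.0672, -0.0560)
(τ − ω×Iω)/I = (-0.2711, -2.8400, -1.0286)
ω' = ω + α·dt = (-1.4054, -0.4568, -1.2206)
2q̇ = q⊗(0,ω) = (-0.0050366, -1.6382446, 0.7300488, -0.5857964)
q' = normalize(q + ½dt·q⊗(0,ω)) = (0.7595, 0.2935, 0.3285, -0.4786)

ω' = (-1.4054, -0.4568, -1.2206)
q' = (0.7595, 0.2935, 0.3285, -0.4786)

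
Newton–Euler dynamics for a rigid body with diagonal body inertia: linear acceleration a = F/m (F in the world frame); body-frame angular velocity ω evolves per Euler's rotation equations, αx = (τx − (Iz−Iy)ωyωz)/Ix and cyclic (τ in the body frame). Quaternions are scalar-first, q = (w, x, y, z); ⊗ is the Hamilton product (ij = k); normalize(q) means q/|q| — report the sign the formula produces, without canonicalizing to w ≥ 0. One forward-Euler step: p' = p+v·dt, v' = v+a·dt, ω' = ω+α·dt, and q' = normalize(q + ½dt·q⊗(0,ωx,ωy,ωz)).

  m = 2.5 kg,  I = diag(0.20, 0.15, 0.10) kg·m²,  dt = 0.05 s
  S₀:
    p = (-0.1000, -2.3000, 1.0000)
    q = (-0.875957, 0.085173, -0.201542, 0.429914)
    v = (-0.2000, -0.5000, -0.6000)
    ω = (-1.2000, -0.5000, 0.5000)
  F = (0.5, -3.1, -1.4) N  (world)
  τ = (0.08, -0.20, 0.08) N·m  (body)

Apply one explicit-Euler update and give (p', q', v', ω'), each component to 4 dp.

linear accel F/m = (0.2000, -1.2400, -0.5600)
p' = p + v·dt = (-0.1100, -2.3250, 0.9700)
new velocity v' = (-0.1900, -0.5620, -0.6280)
angular accel α = (0.3375, -0.9333, 1.1000)
new body rate ω' = (-1.1831, -0.5467, 0.5550)
2q̇ = q⊗(0,ω) = (-0.2135204, 1.1653344, -0.1205048, -0.7224154)
q' = normalize(q + ½dt·q⊗(0,ω)) = (-0.8808, 0.1142, -0.2044, 0.4116)

p' = (-0.1100, -2.3250, 0.9700)
q' = (-0.8808, 0.1142, -0.2044, 0.4116)
v' = (-0.1900, -0.5620, -0.6280)
ω' = (-1.1831, -0.5467, 0.5550)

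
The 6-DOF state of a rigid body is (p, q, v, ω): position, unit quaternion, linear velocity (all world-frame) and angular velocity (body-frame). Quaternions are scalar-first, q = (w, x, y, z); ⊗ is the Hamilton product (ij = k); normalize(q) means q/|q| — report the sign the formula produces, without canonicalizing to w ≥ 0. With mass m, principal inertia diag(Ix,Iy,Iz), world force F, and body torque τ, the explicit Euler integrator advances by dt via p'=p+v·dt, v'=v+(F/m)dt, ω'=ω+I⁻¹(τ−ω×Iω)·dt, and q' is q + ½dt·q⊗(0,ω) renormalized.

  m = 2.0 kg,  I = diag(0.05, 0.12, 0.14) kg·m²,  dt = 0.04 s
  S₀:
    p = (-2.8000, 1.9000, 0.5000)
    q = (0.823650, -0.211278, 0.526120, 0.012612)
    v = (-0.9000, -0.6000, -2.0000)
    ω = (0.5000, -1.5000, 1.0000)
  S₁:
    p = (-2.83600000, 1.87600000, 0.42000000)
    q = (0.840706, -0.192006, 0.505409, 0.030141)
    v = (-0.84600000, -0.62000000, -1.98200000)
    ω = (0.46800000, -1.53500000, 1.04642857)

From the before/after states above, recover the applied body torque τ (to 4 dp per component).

τ = (-0.0700, -0.1500, 0.1100)

rate change Δω = (-0.03200000, -0.03500000, 0.04642857)
precession coupling = (-0.0300, -0.0450, -0.0525)
τ = I·(Δω/dt) + ω₀×(Iω₀) = (-0.0700, -0.1500, 0.1100)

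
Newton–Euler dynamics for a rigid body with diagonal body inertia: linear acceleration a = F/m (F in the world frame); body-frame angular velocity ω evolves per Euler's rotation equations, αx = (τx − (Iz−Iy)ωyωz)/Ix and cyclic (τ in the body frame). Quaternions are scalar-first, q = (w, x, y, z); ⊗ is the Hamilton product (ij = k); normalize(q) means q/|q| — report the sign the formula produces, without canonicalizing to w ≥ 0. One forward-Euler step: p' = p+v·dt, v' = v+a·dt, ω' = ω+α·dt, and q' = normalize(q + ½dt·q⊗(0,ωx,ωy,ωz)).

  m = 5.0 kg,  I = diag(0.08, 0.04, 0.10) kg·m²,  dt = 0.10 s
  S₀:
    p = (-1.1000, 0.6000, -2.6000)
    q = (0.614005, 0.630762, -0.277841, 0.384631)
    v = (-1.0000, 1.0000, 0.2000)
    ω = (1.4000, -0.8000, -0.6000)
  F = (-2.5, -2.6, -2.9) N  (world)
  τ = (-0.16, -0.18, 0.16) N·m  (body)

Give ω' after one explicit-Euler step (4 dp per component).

ω' = (1.1640, -1.2920, -0.4848)

precession coupling ω×(Iω) = (0.0288, 0.0168, 0.0448)
(τ − ω×Iω)/I = (-2.3600, -4.9200, 1.1520)
ω' = ω + α·dt = (1.1640, -1.2920, -0.4848)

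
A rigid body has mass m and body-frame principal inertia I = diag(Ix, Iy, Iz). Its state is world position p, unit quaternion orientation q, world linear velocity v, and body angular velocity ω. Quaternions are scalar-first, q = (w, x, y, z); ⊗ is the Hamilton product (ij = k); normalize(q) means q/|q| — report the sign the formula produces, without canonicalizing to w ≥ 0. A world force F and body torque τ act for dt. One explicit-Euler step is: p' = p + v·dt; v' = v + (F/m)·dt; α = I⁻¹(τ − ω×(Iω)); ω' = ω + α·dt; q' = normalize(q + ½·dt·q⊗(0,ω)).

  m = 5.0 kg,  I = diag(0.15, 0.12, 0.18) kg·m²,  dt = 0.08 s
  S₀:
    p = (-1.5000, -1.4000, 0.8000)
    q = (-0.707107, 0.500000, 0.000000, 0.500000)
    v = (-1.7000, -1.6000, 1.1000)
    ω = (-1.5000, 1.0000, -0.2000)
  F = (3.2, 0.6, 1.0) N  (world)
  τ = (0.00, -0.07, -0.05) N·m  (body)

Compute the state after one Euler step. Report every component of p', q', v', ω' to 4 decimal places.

precession coupling ω×(Iω) = (-0.0120, -0.0090, 0.0450)
(τ − ω×Iω)/I = (0.0800, -0.5083, -0.5278)
ω + α·dt = (-1.4936, 0.9593, -0.2422)
q⊗(0,ω) = (0.8500000, 0.5606605, -1.3571070, 0.6414214)
q' = normalize(q + ½dt·q⊗(0,ω)) = (-0.6713, 0.5211, -0.0541, 0.5243)
p' = p + v·dt = (-1.6360, -1.5280, 0.8880)
v + (F/m)dt = (-1.6488, -1.5904, 1.1160)

p' = (-1.6360, -1.5280, 0.8880)
q' = (-0.6713, 0.5211, -0.0541, 0.5243)
v' = (-1.6488, -1.5904, 1.1160)
ω' = (-1.4936, 0.9593, -0.2422)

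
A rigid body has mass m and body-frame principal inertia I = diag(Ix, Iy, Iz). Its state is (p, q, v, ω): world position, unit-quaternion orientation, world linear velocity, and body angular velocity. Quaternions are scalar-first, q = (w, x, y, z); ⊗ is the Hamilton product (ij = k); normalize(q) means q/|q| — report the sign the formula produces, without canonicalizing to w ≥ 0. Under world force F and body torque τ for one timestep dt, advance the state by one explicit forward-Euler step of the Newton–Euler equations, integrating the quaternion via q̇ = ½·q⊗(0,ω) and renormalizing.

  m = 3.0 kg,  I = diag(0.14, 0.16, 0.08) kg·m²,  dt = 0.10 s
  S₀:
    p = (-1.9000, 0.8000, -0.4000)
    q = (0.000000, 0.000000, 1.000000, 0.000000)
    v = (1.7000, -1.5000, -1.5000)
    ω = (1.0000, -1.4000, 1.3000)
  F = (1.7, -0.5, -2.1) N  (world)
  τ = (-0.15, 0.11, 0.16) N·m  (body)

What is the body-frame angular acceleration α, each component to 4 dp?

ω×(Iω) gyroscopic = (0.1456, 0.0780, -0.0280)
α = I⁻¹(τ − ω×Iω) = (-2.1114, 0.2000, 2.3500)

α = (-2.1114, 0.2000, 2.3500)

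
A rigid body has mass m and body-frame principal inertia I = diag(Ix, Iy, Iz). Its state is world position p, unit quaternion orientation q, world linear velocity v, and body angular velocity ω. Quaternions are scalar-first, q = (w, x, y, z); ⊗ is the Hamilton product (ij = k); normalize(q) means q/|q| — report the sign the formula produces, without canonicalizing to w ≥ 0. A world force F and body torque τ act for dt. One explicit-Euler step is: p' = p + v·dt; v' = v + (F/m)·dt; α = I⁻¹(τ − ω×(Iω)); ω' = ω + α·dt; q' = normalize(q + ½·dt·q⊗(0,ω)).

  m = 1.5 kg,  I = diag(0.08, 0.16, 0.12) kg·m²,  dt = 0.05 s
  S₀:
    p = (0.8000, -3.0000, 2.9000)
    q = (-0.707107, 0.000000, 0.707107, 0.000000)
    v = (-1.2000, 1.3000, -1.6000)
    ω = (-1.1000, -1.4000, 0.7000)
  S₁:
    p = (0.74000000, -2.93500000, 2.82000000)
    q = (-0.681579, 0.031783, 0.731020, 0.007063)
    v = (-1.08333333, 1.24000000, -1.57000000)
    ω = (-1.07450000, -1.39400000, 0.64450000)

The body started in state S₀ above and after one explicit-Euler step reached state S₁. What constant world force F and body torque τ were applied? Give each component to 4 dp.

rate change Δω = (0.02550000, 0.00600000, -0.05550000)
ω₀×(Iω₀) = (0.0392, 0.0308, 0.1232)
I·α + gyro = (0.0800, 0.0500, -0.0100)
velocity change Δv = (0.11666667, -0.06000000, 0.03000000)
F = m·Δv/dt = (3.5000, -1.8000, 0.9000)

F = (3.5000, -1.8000, 0.9000)
τ = (0.0800, 0.0500, -0.0100)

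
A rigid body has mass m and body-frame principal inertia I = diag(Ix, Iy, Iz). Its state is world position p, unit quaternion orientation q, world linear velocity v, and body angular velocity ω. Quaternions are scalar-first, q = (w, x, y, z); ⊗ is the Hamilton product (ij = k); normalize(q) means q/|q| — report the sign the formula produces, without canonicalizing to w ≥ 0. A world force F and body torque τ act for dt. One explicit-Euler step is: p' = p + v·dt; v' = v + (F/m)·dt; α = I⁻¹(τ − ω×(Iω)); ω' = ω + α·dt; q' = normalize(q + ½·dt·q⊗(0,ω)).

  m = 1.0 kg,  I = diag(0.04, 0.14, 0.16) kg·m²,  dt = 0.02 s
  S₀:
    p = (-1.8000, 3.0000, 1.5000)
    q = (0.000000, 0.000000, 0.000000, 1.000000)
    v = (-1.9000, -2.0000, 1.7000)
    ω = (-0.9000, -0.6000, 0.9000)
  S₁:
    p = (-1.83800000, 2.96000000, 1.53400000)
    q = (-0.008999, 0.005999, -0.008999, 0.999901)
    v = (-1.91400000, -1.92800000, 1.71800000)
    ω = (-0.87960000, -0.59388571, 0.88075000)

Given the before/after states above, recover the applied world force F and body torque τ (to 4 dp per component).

ω₁ − ω₀ = (0.02040000, 0.00611429, -0.01925000)
gyro term ω₀×Iω₀ = (-0.0108, 0.0972, 0.0540)
applied torque τ = (0.0300, 0.1400, -0.1000)
Δv = v₁−v₀ = (-0.01400000, 0.07200000, 0.01800000)
F = m·Δv/dt = (-0.7000, 3.6000, 0.9000)

F = (-0.7000, 3.6000, 0.9000)
τ = (0.0300, 0.1400, -0.1000)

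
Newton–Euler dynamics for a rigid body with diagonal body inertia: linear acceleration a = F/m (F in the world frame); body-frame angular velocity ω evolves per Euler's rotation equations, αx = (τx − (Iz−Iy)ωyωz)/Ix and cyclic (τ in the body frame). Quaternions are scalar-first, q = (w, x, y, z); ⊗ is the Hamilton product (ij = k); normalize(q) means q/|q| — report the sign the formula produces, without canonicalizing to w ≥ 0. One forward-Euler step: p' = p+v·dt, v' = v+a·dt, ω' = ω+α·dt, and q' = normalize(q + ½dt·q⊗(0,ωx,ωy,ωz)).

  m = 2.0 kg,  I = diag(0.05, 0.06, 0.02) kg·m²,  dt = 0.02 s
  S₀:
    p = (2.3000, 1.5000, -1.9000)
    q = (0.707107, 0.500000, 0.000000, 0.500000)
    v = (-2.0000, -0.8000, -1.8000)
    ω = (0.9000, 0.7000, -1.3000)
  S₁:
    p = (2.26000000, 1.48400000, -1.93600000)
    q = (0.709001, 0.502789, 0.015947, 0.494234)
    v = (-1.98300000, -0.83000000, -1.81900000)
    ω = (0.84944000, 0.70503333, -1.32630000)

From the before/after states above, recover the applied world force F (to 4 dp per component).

F = (1.7000, -3.0000, -1.9000)

Δv = v₁−v₀ = (0.01700000, -0.03000000, -0.01900000)
applied force F = (1.7000, -3.0000, -1.9000)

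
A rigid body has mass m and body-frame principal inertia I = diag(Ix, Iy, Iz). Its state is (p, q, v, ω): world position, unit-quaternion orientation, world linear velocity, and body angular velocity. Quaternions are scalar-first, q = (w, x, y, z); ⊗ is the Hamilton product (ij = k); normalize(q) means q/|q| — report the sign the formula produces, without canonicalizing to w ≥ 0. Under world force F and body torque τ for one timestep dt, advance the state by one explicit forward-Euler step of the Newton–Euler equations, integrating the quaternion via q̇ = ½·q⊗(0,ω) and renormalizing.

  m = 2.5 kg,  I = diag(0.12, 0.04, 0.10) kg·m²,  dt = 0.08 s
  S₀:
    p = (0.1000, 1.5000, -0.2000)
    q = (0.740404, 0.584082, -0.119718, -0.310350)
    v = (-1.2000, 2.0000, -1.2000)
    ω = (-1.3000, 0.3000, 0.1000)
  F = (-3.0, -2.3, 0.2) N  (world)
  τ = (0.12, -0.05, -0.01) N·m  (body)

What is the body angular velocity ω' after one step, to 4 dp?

(τ − ω×Iω)/I = (0.9850, -1.1850, -0.4120)
new body rate ω' = (-1.2212, 0.2052, 0.0670)

ω' = (-1.2212, 0.2052, 0.0670)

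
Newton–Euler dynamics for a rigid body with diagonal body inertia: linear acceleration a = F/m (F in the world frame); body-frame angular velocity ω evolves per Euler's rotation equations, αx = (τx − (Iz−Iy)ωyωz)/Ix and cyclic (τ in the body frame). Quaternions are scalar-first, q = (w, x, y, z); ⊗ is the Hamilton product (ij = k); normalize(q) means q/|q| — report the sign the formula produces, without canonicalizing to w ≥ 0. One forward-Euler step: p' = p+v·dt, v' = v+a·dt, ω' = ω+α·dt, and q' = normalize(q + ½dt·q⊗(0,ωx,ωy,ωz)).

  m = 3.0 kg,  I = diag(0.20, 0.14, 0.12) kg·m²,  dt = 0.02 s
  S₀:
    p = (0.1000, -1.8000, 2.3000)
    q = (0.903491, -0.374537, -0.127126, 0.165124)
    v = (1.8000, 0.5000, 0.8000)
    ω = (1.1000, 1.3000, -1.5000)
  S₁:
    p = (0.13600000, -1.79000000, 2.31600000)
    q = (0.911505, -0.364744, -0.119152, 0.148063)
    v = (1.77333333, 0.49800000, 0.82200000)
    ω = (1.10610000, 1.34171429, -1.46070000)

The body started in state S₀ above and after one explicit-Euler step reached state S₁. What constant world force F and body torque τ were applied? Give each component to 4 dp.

F = (-4.0000, -0.3000, 3.3000)
τ = (0.1000, 0.1600, 0.1500)

v₁ − v₀ = (-0.02666667, -0.00200000, 0.02200000)
applied force F = (-4.0000, -0.3000, 3.3000)
rate change Δω = (0.00610000, 0.04171429, 0.03930000)
precession coupling = (0.0390, -0.1320, -0.0858)
I·α + gyro = (0.1000, 0.1600, 0.1500)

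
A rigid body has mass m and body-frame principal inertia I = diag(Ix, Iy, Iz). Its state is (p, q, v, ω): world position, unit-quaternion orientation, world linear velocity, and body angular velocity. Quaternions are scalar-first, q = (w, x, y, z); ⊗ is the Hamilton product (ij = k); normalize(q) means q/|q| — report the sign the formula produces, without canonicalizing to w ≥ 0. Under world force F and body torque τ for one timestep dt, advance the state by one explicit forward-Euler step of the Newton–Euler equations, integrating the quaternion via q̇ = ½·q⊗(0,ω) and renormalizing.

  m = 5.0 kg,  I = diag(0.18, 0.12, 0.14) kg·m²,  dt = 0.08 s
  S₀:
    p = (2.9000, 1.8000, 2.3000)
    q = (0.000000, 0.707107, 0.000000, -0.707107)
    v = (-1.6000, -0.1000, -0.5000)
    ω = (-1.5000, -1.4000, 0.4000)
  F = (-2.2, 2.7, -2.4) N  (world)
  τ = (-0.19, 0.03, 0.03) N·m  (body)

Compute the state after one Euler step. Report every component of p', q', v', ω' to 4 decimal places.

p' = (2.7720, 1.7920, 2.2600)
q' = (0.0536, 0.6652, 0.0310, -0.7441)
v' = (-1.6352, -0.0568, -0.5384)
ω' = (-1.5795, -1.3640, 0.4891)

a = (-0.4400, 0.5400, -0.4800)
new position p' = (2.7720, 1.7920, 2.2600)
v' = v + a·dt = (-1.6352, -0.0568, -0.5384)
precession coupling ω×(Iω) = (-0.0112, -0.0240, -0.1260)
α = I⁻¹(τ − ω×Iω) = (-0.9933, 0.4500, 1.1143)
ω + α·dt = (-1.5795, -1.3640, 0.4891)
Hamilton product q⊗(0,ω) = (1.3435033, -0.9899498, 0.7778177, -0.9899498)
q' = normalize(q + ½dt·q⊗(0,ω)) = (0.0536, 0.6652, 0.0310, -0.7441)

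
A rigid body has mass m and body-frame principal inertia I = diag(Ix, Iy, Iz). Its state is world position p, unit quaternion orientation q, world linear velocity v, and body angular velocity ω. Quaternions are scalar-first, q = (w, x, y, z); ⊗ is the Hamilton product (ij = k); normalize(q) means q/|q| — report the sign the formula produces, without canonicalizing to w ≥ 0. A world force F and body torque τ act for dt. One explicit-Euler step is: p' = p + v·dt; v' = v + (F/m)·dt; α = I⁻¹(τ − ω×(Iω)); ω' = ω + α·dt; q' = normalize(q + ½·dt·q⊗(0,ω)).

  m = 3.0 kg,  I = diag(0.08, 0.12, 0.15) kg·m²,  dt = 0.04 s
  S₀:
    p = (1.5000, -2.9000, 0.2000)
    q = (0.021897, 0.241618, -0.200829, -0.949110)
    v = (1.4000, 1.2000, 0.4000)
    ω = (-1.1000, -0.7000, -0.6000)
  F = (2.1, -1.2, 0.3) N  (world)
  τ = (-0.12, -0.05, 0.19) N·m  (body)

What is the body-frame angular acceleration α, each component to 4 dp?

α = (-1.6575, -0.0317, 1.0613)

ω×(Iω) gyroscopic = (0.0126, -0.0462, 0.0308)
angular accel α = (-1.6575, -0.0317, 1.0613)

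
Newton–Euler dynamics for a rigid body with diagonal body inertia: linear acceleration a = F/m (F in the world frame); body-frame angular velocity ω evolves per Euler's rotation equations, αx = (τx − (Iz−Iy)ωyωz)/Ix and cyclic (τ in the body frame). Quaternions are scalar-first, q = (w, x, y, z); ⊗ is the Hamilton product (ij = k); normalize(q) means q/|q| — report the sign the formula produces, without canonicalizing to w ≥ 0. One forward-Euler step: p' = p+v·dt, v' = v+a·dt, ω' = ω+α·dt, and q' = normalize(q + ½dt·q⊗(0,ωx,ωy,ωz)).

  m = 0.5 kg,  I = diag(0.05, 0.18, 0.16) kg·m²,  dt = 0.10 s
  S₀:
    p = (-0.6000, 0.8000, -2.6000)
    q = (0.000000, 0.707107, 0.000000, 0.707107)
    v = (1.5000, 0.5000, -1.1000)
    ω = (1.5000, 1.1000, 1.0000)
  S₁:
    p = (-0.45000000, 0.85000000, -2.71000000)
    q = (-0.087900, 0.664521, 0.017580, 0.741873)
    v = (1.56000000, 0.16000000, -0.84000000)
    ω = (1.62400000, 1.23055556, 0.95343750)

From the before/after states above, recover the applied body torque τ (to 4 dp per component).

Δω = ω₁−ω₀ = (0.12400000, 0.13055556, -0.04656250)
τ = I·(Δω/dt) + ω₀×(Iω₀) = (0.0400, 0.0700, 0.1400)

τ = (0.0400, 0.0700, 0.1400)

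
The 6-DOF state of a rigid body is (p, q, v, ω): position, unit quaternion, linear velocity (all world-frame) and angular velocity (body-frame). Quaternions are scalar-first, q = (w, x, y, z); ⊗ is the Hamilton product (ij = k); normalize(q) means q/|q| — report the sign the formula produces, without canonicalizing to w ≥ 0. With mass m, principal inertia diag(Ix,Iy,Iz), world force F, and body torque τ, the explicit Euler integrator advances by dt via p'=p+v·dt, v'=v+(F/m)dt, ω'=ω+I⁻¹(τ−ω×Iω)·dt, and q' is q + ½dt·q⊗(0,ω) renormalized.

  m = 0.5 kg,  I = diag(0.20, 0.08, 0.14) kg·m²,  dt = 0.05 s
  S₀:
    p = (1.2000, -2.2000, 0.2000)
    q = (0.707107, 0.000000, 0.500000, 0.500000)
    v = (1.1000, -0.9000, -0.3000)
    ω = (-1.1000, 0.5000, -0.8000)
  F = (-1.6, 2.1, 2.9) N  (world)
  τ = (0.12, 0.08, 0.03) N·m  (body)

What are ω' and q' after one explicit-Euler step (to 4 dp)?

ω' = (-1.0640, 0.5170, -0.8129)
q' = (0.7104, -0.0357, 0.4948, 0.4993)

ω×(Iω) gyroscopic = (-0.0240, 0.0528, 0.0660)
angular accel α = (0.7200, 0.3400, -0.2571)
ω + α·dt = (-1.0640, 0.5170, -0.8129)
q⊗(0,ω) = (0.1500000, -1.4278177, -0.1964465, -0.0156856)
q + ½dt·q⊗(0,ω), renormalized = (0.7104, -0.0357, 0.4948, 0.4993)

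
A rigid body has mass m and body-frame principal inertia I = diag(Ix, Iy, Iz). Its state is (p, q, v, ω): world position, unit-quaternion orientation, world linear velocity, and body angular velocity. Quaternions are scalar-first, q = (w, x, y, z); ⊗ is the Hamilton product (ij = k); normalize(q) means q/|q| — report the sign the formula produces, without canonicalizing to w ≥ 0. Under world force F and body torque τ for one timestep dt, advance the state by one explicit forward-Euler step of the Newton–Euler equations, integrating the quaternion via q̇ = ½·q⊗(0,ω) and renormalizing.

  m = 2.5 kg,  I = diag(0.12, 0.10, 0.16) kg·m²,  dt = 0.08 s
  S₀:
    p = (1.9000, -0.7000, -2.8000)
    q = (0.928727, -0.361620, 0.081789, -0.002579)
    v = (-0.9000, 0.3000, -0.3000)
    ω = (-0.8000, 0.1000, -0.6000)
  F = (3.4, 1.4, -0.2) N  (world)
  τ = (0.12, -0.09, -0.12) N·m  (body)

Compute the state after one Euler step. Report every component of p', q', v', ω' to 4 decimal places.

p' = (1.8280, -0.6760, -2.8240)
q' = (0.9160, -0.3930, 0.0768, -0.0237)
v' = (-0.7912, 0.3448, -0.3064)
ω' = (-0.7176, 0.0434, -0.6608)

a = (1.3600, 0.5600, -0.0800)
p' = p + v·dt = (1.8280, -0.6760, -2.8240)
v + (F/m)dt = (-0.7912, 0.3448, -0.3064)
angular accel α = (1.0300, -0.7080, -0.7600)
ω + α·dt = (-0.7176, 0.0434, -0.6608)
q⊗(0,ω) = (-0.2990223, -0.7917971, -0.1220361, -0.5279670)
q' = normalize(q + ½dt·q⊗(0,ω)) = (0.9160, -0.3930, 0.0768, -0.0237)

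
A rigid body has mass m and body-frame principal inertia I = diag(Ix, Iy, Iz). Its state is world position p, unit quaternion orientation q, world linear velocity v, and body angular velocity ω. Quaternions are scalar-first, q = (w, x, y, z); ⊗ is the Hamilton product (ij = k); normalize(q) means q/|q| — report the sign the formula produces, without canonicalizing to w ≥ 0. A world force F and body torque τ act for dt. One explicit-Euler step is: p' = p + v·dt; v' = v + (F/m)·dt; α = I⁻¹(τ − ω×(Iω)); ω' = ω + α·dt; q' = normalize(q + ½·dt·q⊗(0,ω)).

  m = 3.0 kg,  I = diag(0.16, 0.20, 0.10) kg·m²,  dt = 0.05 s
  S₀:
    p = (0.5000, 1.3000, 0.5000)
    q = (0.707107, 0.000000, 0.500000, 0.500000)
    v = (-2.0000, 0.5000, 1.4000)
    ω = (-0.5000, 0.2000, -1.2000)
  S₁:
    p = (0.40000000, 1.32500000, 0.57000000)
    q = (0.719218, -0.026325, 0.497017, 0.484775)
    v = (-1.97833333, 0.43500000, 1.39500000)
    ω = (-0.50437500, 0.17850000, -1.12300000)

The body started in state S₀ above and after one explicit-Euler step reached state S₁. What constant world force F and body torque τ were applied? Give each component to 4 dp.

Δv = v₁−v₀ = (0.02166667, -0.06500000, -0.00500000)
m·(v₁−v₀)/dt = (1.3000, -3.9000, -0.3000)
ω₁ − ω₀ = (-0.00437500, -0.02150000, 0.07700000)
gyro term ω₀×Iω₀ = (0.0240, 0.0360, -0.0040)
applied torque τ = (0.0100, -0.0500, 0.1500)

F = (1.3000, -3.9000, -0.3000)
τ = (0.0100, -0.0500, 0.1500)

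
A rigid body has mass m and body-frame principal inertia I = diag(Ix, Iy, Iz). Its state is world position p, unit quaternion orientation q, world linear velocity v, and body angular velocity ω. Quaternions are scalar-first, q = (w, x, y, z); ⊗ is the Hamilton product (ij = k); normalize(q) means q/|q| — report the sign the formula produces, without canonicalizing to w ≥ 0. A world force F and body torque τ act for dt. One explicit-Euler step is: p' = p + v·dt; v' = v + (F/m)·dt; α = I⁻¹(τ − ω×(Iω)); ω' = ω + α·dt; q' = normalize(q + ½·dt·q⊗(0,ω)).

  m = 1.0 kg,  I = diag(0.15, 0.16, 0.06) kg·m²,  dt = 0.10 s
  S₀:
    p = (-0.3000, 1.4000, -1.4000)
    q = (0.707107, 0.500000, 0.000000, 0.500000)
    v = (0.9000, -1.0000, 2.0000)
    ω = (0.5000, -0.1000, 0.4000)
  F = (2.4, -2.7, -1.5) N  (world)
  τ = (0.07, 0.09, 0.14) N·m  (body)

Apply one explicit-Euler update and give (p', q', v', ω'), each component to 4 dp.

ω×(Iω) gyroscopic = (0.0040, 0.0180, -0.0005)
(τ − ω×Iω)/I = (0.4400, 0.4500, 2.3417)
ω + α·dt = (0.5440, -0.0550, 0.6342)
2q̇ = q⊗(0,ω) = (-0.4500000, 0.4035535, -0.0207107, 0.2328428)
updated quaternion q' = (0.6842, 0.5199, -0.0010, 0.5114)
new position p' = (-0.2100, 1.3000, -1.2000)
new velocity v' = (1.1400, -1.2700, 1.8500)

p' = (-0.2100, 1.3000, -1.2000)
q' = (0.6842, 0.5199, -0.0010, 0.5114)
v' = (1.1400, -1.2700, 1.8500)
ω' = (0.5440, -0.0550, 0.6342)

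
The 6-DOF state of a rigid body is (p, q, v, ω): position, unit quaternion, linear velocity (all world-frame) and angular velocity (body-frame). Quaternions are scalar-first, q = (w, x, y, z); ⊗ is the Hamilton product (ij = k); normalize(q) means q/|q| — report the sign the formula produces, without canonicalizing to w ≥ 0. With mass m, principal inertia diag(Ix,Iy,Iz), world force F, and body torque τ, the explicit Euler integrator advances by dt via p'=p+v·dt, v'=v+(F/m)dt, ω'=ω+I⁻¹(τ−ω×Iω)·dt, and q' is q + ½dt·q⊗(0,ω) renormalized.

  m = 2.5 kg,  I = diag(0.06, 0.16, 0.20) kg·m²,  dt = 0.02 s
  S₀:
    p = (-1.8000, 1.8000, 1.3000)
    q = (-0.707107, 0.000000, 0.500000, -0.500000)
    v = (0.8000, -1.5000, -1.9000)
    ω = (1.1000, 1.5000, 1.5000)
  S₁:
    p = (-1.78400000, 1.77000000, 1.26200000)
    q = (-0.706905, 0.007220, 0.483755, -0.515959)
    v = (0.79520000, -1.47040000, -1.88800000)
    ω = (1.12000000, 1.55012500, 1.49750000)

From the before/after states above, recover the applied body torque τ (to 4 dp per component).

τ = (0.1500, 0.1700, 0.1400)

ω₁ − ω₀ = (0.02000000, 0.05012500, -0.00250000)
applied torque τ = (0.1500, 0.1700, 0.1400)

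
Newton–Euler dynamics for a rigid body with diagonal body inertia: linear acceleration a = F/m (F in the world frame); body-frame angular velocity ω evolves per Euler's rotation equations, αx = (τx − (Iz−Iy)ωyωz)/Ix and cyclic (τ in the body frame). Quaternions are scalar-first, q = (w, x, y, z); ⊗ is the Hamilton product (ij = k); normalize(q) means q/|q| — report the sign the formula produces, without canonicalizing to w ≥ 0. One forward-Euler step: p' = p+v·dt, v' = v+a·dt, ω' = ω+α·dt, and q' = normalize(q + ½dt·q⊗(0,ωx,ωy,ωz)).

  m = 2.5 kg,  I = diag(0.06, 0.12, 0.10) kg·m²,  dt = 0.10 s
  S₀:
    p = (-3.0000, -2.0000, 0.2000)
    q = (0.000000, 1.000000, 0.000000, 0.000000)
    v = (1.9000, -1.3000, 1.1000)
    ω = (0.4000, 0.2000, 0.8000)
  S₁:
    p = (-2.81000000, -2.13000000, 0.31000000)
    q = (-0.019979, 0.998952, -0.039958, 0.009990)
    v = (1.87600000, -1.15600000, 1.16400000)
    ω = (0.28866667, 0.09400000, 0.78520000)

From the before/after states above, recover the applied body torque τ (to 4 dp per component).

Δω = ω₁−ω₀ = (-0.11133333, -0.10600000, -0.01480000)
ω₀×(Iω₀) = (-0.0032, -0.0128, 0.0048)
τ = I·(Δω/dt) + ω₀×(Iω₀) = (-0.0700, -0.1400, -0.0100)

τ = (-0.0700, -0.1400, -0.0100)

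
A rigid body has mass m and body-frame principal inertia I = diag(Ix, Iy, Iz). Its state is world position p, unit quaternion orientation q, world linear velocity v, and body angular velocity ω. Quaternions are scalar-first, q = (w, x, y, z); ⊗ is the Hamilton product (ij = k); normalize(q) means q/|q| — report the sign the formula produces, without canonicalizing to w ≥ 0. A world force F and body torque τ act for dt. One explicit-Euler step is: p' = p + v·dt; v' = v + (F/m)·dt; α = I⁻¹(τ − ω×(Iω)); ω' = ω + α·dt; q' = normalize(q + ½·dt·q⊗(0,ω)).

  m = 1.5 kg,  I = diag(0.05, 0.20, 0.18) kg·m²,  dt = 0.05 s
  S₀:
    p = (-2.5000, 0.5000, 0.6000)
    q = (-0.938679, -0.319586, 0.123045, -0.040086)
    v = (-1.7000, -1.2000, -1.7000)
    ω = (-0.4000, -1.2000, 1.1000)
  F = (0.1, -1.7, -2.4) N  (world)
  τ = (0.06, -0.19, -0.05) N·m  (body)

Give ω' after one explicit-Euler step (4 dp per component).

ω×(Iω) gyroscopic = (0.0264, 0.0572, 0.0720)
(τ − ω×Iω)/I = (0.6720, -1.2360, -0.6778)
ω' = ω + α·dt = (-0.3664, -1.2618, 1.0661)

ω' = (-0.3664, -1.2618, 1.0661)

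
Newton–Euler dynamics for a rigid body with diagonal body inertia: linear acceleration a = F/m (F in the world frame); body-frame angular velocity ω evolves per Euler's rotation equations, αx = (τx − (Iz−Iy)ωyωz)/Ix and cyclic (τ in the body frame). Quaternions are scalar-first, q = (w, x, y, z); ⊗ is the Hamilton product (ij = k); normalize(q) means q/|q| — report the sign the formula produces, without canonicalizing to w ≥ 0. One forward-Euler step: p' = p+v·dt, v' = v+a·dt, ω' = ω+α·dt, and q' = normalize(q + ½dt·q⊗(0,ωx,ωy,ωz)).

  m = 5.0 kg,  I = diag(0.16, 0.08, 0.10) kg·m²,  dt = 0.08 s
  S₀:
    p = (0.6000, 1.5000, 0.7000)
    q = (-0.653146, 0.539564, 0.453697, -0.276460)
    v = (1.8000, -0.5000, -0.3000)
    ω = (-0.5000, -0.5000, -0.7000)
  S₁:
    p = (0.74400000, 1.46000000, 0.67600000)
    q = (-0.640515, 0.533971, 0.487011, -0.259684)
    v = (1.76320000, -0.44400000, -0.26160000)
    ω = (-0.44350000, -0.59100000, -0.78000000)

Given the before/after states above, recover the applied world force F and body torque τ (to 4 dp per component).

Δω = ω₁−ω₀ = (0.05650000, -0.09100000, -0.08000000)
τ = I·(Δω/dt) + ω₀×(Iω₀) = (0.1200, -0.0700, -0.1200)
velocity change Δv = (-0.03680000, 0.05600000, 0.03840000)
applied force F = (-2.3000, 3.5000, 2.4000)

F = (-2.3000, 3.5000, 2.4000)
τ = (0.1200, -0.0700, -0.1200)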